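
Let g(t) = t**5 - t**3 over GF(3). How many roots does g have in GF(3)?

3

Evaluate at each of the 3 elements of GF(3):
g(0) = 0 → root; g(1) = 0 → root; g(2) = 0 → root.
Roots: {0, 1, 2}.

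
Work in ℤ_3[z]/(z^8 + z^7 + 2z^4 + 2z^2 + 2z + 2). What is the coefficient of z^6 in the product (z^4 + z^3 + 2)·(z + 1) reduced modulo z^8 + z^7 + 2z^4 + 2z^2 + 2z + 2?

Multiply in ℤ_3[z]: (z^4 + z^3 + 2)·(z + 1) = z^5 + 2z^4 + z^3 + 2z + 2.
Reduced: z^5 + 2z^4 + z^3 + 2z + 2.

0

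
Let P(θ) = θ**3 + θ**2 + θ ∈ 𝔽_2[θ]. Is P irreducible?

No

Check for roots in 𝔽_2: P(0) = 0 → root; P(1) = 1.
P(0) = 0, so (θ) divides P(θ); P is reducible.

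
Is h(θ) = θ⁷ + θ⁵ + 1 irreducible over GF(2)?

Check for roots in GF(2): h(0) = 1; h(1) = 1.
No roots, so no linear factors.
Monic irreducibles of degree 2 over GF(2): θ² + θ + 1.
θ² + θ + 1 divides h: h(θ) = (θ² + θ + 1)·(θ⁵ + θ⁴ + θ³ + θ + 1).

No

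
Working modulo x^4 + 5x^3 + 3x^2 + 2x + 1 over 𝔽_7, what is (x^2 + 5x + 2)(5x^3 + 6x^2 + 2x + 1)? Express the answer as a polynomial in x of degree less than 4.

Multiply in 𝔽_7[x]: (x^2 + 5x + 2)·(5x^3 + 6x^2 + 2x + 1) = 5x^5 + 3x^4 + 2x^2 + 2x + 2.
Reduce using x^4 ≡ 2x^3 + 4x^2 + 5x + 6 (mod x^4 + 5x^3 + 3x^2 + 2x + 1).
Reduced: 4x^3 + 2x^2 + 6x + 3.

4x^3 + 2x^2 + 6x + 3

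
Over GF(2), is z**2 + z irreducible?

No

Write g(z) = z**2 + z.
Check for roots in GF(2): g(0) = 0 → root; g(1) = 0 → root.
g(0) = 0, so (z) divides g(z); g is reducible.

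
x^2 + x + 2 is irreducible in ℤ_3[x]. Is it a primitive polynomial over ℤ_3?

Yes

Write f(x) = x^2 + x + 2.
|GF(3^2)^×| = 3^2 − 1 = 8. Prime factorization: 8 = 2^3.
f is primitive ⇔ x has order 8 in GF(3)[x]/(f), i.e. x^(8/q) ≠ 1 for each prime q | 8.
x^(4) mod f = 2.
None equal 1, so x has full order 8; f is primitive.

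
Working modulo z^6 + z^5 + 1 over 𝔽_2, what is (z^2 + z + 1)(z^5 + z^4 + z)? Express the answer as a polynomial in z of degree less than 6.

z^5 + z^4 + z^3 + z^2 + 1

Multiply in 𝔽_2[z]: (z^2 + z + 1)·(z^5 + z^4 + z) = z^7 + z^4 + z^3 + z^2 + z.
Reduce using z^6 ≡ z^5 + 1 (mod z^6 + z^5 + 1).
Reduced: z^5 + z^4 + z^3 + z^2 + 1.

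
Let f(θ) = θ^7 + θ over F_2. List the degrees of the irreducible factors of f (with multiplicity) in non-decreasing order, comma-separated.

1, 1, 1, 2, 2

Roots in F_2: f(0) = 0 → root; f(1) = 0 → root.
Linear factors from roots: (θ), (θ + 1).
Complete factorization: f(θ) = (θ)·(θ + 1)^2·(θ^2 + θ + 1)^2.
Factor degrees with multiplicity: 1 + 1 + 1 + 2 + 2 = 7.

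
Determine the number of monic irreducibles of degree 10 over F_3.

x^(3^10) − x is the product of all monic irreducibles of degree dividing 10; Möbius inversion gives N = (1/10) Σ μ(10/d)·3^d.
Divisors of 10: 1, 2, 5, 10; μ(10/d) for each: 1, -1, -1, 1.
Σ = 3^1 − 3^2 − 3^5 + 3^10 = 58800.
N = 58800/10 = 5880.

5880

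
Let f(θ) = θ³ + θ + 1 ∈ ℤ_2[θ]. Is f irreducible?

Check for roots in ℤ_2: f(0) = 1; f(1) = 1.
No roots. A degree-3 polynomial over a field with no linear factor is irreducible.

Yes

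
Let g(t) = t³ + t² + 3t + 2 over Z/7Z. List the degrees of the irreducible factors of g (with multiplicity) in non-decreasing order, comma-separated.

Linear factors from roots: (t + 6).
Complete factorization: g(t) = (t + 6)·(t² + 2t + 5).
Factor degrees with multiplicity: 1 + 2 = 3.

1, 2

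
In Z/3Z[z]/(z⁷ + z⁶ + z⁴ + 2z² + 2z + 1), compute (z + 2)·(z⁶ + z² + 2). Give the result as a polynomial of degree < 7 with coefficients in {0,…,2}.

z^6 + 2z^4 + z^3

Multiply in Z/3Z[z]: (z + 2)·(z⁶ + z² + 2) = z⁷ + 2z⁶ + z³ + 2z² + 2z + 1.
Reduce using z⁷ ≡ 2z⁶ + 2z⁴ + z² + z + 2 (mod z⁷ + z⁶ + z⁴ + 2z² + 2z + 1).
Reduced: z⁶ + 2z⁴ + z³.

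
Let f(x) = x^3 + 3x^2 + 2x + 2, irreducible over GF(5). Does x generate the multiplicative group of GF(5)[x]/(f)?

Yes

|GF(5^3)^×| = 5^3 − 1 = 124. Prime factorization: 124 = 2^2·31.
f is primitive ⇔ x has order 124 in GF(5)[x]/(f), i.e. x^(124/q) ≠ 1 for each prime q | 124.
x^(62) mod f = 4.
x^(4) mod f = 2x^2 + 4x + 1.
None equal 1, so x has full order 124; f is primitive.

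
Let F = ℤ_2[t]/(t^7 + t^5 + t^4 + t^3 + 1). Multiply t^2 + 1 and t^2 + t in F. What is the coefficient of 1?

Multiply in ℤ_2[t]: (t^2 + 1)·(t^2 + t) = t^4 + t^3 + t^2 + t.
Reduced: t^4 + t^3 + t^2 + t.

0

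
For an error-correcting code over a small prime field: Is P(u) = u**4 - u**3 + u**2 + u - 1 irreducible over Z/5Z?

No

Check for roots in Z/5Z: P(0) = 4; P(1) = 1; P(2) = 3; P(3) = 0 → root; P(4) = 1.
P(3) = 0, so (u − 3) divides P(u); P is reducible.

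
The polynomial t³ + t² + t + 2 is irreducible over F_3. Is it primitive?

No

Write f(t) = t³ + t² + t + 2.
|GF(3^3)^×| = 3^3 − 1 = 26. Prime factorization: 26 = 2·13.
f is primitive ⇔ t has order 26 in GF(3)[t]/(f), i.e. t^(26/q) ≠ 1 for each prime q | 26.
t^(13) mod f = 1
t^(2) mod f = t².
Since t^(13) = 1, the order of t divides 13 < 26; not primitive.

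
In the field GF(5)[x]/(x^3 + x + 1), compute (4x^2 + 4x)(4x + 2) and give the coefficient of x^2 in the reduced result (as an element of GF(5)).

Multiply in GF(5)[x]: (4x^2 + 4x)·(4x + 2) = x^3 + 4x^2 + 3x.
Reduce using x^3 ≡ 4x + 4 (mod x^3 + x + 1).
Reduced: 4x^2 + 2x + 4.

4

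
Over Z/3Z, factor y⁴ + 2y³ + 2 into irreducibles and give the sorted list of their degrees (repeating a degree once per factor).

Write h(y) = y⁴ + 2y³ + 2.
Roots in Z/3Z: h(0) = 2; h(1) = 2; h(2) = 1.
Complete factorization: h(y) = (y⁴ + 2y³ + 2).
Factor degrees with multiplicity: 4 = 4.

4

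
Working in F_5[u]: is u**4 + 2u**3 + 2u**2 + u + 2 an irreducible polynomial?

No

Write P(u) = u**4 + 2u**3 + 2u**2 + u + 2.
Check for roots in F_5: P(0) = 2; P(1) = 3; P(2) = 4; P(3) = 3; P(4) = 2.
No roots, so no linear factors.
Degree-2 irreducible divisors: test the 10 monic irreducibles of degree 2 over GF(5).
u**2 - 2 divides P: P(u) = (u**2 - 2)·(u**2 + 2u - 1).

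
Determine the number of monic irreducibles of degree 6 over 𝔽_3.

116

Gauss's count: N_{3}(6) = (1/6) Σ_{d|6} μ(6/d)·3^d.
Divisors of 6: 1, 2, 3, 6; μ(6/d) for each: 1, -1, -1, 1.
Σ = 3^1 − 3^2 − 3^3 + 3^6 = 696.
N = 696/6 = 116.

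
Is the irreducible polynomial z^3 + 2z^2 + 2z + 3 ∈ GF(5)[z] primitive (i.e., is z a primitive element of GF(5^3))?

Write f(z) = z^3 + 2z^2 + 2z + 3.
|GF(5^3)^×| = 5^3 − 1 = 124. Prime factorization: 124 = 2^2·31.
f is primitive ⇔ z has order 124 in GF(5)[z]/(f), i.e. z^(124/q) ≠ 1 for each prime q | 124.
z^(62) mod f = 4.
z^(4) mod f = 2z^2 + z + 1.
None equal 1, so z has full order 124; f is primitive.

Yes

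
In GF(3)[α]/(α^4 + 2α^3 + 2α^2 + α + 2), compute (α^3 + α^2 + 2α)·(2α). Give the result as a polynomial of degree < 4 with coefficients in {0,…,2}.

α^3 + α + 2

Multiply in GF(3)[α]: (α^3 + α^2 + 2α)·(2α) = 2α^4 + 2α^3 + α^2.
Reduce using α^4 ≡ α^3 + α^2 + 2α + 1 (mod α^4 + 2α^3 + 2α^2 + α + 2).
Reduced: α^3 + α + 2.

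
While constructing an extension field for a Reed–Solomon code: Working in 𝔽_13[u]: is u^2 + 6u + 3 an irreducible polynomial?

Write P(u) = u^2 + 6u + 3.
Check each element of 𝔽_13 for a root: P(0)=3, P(1)=10, P(2)=6, P(3)=4, P(4)=4, P(5)=6, P(6)=10, P(7)=3, P(8)=11, P(9)=8, P(10)=7, P(11)=8, P(12)=11.
No roots. A degree-2 polynomial over a field with no linear factor is irreducible.

Yes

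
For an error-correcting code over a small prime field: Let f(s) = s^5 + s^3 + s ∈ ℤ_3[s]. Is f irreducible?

No

Check for roots in ℤ_3: f(0) = 0 → root; f(1) = 0 → root; f(2) = 0 → root.
f(0) = 0, so (s) divides f(s); f is reducible.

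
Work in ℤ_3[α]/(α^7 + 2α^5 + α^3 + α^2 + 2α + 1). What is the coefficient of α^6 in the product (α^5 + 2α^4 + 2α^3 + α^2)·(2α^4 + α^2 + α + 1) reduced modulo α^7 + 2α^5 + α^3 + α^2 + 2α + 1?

0

Multiply in ℤ_3[α]: (α^5 + 2α^4 + 2α^3 + α^2)·(2α^4 + α^2 + α + 1) = 2α^9 + α^8 + 2α^7 + 2α^6 + 2α^5 + 2α^4 + α^2.
Reduce using α^7 ≡ α^5 + 2α^3 + 2α^2 + α + 2 (mod α^7 + 2α^5 + α^3 + α^2 + 2α + 1).
Reduced: α^5 + 2α^4 + 2α^2 + 2.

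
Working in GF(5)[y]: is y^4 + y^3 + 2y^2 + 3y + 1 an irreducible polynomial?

Write m(y) = y^4 + y^3 + 2y^2 + 3y + 1.
Check for roots in GF(5): m(0) = 1; m(1) = 3; m(2) = 4; m(3) = 1; m(4) = 0 → root.
m(4) = 0, so (y − 4) divides m(y); m is reducible.

No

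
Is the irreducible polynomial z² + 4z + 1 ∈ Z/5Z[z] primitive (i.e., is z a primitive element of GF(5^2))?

No

Write f(z) = z² + 4z + 1.
|GF(5^2)^×| = 5^2 − 1 = 24. Prime factorization: 24 = 2^3·3.
f is primitive ⇔ z has order 24 in GF(5)[z]/(f), i.e. z^(24/q) ≠ 1 for each prime q | 24.
z^(12) mod f = 1
z^(8) mod f = z + 4.
Since z^(12) = 1, the order of z divides 12 < 24; not primitive.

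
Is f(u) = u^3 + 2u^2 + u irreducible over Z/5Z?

Check for roots in Z/5Z: f(0) = 0 → root; f(1) = 4; f(2) = 3; f(3) = 3; f(4) = 0 → root.
f(0) = 0, so (u) divides f(u); f is reducible.

No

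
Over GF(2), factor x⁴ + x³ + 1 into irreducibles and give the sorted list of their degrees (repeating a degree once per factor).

Write h(x) = x⁴ + x³ + 1.
Roots in GF(2): h(0) = 1; h(1) = 1.
Complete factorization: h(x) = (x⁴ + x³ + 1).
Factor degrees with multiplicity: 4 = 4.

4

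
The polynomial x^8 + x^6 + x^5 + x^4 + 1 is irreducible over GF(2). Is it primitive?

Write f(x) = x^8 + x^6 + x^5 + x^4 + 1.
|GF(2^8)^×| = 2^8 − 1 = 255. Prime factorization: 255 = 3·5·17.
f is primitive ⇔ x has order 255 in GF(2)[x]/(f), i.e. x^(255/q) ≠ 1 for each prime q | 255.
x^(85) mod f = x^7 + x^6 + x^4 + x^3 + x + 1.
x^(51) mod f = x^6 + x^3 + x^2 + 1.
x^(15) mod f = x^7 + x^6 + 1.
None equal 1, so x has full order 255; f is primitive.

Yes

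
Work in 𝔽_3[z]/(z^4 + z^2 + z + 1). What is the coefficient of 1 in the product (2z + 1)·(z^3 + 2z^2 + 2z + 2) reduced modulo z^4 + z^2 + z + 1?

0

Multiply in 𝔽_3[z]: (2z + 1)·(z^3 + 2z^2 + 2z + 2) = 2z^4 + 2z^3 + 2.
Reduce using z^4 ≡ 2z^2 + 2z + 2 (mod z^4 + z^2 + z + 1).
Reduced: 2z^3 + z^2 + z.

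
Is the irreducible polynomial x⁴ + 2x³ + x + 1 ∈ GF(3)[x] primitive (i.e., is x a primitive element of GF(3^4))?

Write f(x) = x⁴ + 2x³ + x + 1.
|GF(3^4)^×| = 3^4 − 1 = 80. Prime factorization: 80 = 2^4·5.
f is primitive ⇔ x has order 80 in GF(3)[x]/(f), i.e. x^(80/q) ≠ 1 for each prime q | 80.
x^(40) mod f = 1
x^(16) mod f = 2x² + 2x + 1.
Since x^(40) = 1, the order of x divides 40 < 80; not primitive.

No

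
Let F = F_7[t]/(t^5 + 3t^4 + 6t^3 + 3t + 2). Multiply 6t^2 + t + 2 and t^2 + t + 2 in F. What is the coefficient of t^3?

Multiply in F_7[t]: (6t^2 + t + 2)·(t^2 + t + 2) = 6t^4 + t^2 + 4t + 4.
Reduced: 6t^4 + t^2 + 4t + 4.

0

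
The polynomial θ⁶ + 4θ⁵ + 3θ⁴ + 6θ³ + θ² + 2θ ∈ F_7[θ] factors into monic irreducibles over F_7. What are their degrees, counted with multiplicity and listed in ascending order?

1, 1, 1, 3

Write g(θ) = θ⁶ + 4θ⁵ + 3θ⁴ + 6θ³ + θ² + 2θ.
Linear factors from roots: (θ), (θ + 4), (θ + 1).
Complete factorization: g(θ) = (θ)·(θ + 1)·(θ + 4)·(θ³ + 6θ² + 4θ + 4).
Factor degrees with multiplicity: 1 + 1 + 1 + 3 = 6.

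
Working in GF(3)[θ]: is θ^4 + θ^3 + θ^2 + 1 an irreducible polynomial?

Write m(θ) = θ^4 + θ^3 + θ^2 + 1.
Check for roots in GF(3): m(0) = 1; m(1) = 1; m(2) = 2.
No roots, so no linear factors.
Monic irreducibles of degree 2 over GF(3): θ^2 + 1, θ^2 + θ - 1, θ^2 - θ - 1.
None of them divide m (all give nonzero remainder).
No irreducible factor of degree ≤ 2 exists, so m is irreducible over GF(3).

Yes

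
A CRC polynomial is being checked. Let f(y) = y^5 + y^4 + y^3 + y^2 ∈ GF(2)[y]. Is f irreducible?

Check for roots in GF(2): f(0) = 0 → root; f(1) = 0 → root.
f(0) = 0, so (y) divides f(y); f is reducible.

No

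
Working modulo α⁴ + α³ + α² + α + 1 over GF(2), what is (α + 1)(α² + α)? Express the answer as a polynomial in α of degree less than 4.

α^3 + α

Multiply in GF(2)[α]: (α + 1)·(α² + α) = α³ + α.
Reduced: α³ + α.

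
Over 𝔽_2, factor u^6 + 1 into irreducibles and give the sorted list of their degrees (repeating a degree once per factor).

Write g(u) = u^6 + 1.
Roots in 𝔽_2: g(0) = 1; g(1) = 0 → root.
Linear factors from roots: (u + 1).
Complete factorization: g(u) = (u + 1)^2·(u^2 + u + 1)^2.
Factor degrees with multiplicity: 1 + 1 + 2 + 2 = 6.

1, 1, 2, 2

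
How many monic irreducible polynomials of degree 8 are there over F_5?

The number of monic irreducibles of degree 8 over GF(5) is (1/8)·Σ_{d∣8} μ(8/d) 5^d.
Divisors of 8: 1, 2, 4, 8; μ(8/d) for each: 0, 0, -1, 1.
Σ = − 5^4 + 5^8 = 390000.
N = 390000/8 = 48750.

48750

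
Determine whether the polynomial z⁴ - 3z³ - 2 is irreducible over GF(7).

Yes

Write h(z) = z⁴ - 3z³ - 2.
Check for roots in GF(7): h(0) = 5; h(1) = 3; h(2) = 4; h(3) = 5; h(4) = 6; h(5) = 3; h(6) = 2.
No roots, so no linear factors.
Degree-2 irreducible divisors: test the 21 monic irreducibles of degree 2 over GF(7).
None of them divide h (all give nonzero remainder).
No irreducible factor of degree ≤ 2 exists, so h is irreducible over GF(7).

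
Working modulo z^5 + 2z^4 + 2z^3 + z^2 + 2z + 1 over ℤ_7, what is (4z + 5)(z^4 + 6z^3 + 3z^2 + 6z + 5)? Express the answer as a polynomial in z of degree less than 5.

6z^3

Multiply in ℤ_7[z]: (4z + 5)·(z^4 + 6z^3 + 3z^2 + 6z + 5) = 4z^5 + z^4 + 4z^2 + z + 4.
Reduce using z^5 ≡ 5z^4 + 5z^3 + 6z^2 + 5z + 6 (mod z^5 + 2z^4 + 2z^3 + z^2 + 2z + 1).
Reduced: 6z^3.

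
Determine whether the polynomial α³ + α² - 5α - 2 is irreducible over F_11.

Write m(α) = α³ + α² - 5α - 2.
Check each element of F_11 for a root: m(0)=9, m(1)=6, m(2)=0, m(3)=8, m(4)=3, m(5)=2, m(6)=0, m(7)=3, m(8)=6, m(9)=4, m(10)=3.
m(2) = 0, so (α − 2) divides m(α); m is reducible.

No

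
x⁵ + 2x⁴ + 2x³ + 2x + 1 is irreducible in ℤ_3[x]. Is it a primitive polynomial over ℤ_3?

Yes

Write f(x) = x⁵ + 2x⁴ + 2x³ + 2x + 1.
|GF(3^5)^×| = 3^5 − 1 = 242. Prime factorization: 242 = 2·11^2.
f is primitive ⇔ x has order 242 in GF(3)[x]/(f), i.e. x^(242/q) ≠ 1 for each prime q | 242.
x^(121) mod f = 2.
x^(22) mod f = x⁴ + x.
None equal 1, so x has full order 242; f is primitive.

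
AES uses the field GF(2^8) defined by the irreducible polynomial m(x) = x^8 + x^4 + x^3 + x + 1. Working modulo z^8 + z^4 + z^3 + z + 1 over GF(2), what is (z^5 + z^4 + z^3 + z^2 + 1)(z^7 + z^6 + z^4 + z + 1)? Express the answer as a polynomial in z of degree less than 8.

Multiply in GF(2)[z]: (z^5 + z^4 + z^3 + z^2 + 1)·(z^7 + z^6 + z^4 + z + 1) = z^12 + z^9 + z^6 + z^4 + z^2 + z + 1.
Reduce using z^8 ≡ z^4 + z^3 + z + 1 (mod z^8 + z^4 + z^3 + z + 1).
Reduced: z^7 + z^6 + z^3 + z.

z^7 + z^6 + z^3 + z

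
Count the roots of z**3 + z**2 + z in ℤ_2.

1

Write g(z) = z**3 + z**2 + z.
Evaluate at each of the 2 elements of ℤ_2:
g(0) = 0 → root; g(1) = 1.
Roots: {0}.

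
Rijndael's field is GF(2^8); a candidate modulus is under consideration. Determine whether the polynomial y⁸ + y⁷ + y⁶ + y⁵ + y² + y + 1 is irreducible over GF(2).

Yes

Write P(y) = y⁸ + y⁷ + y⁶ + y⁵ + y² + y + 1.
Check for roots in GF(2): P(0) = 1; P(1) = 1.
No roots, so no linear factors.
Monic irreducibles of degree 2 over GF(2): y² + y + 1.
None of them divide P (all give nonzero remainder).
Monic irreducibles of degree 3 over GF(2): y³ + y + 1, y³ + y² + 1.
None of them divide P (all give nonzero remainder).
Monic irreducibles of degree 4 over GF(2): y⁴ + y + 1, y⁴ + y³ + 1, y⁴ + y³ + y² + y + 1.
None of them divide P (all give nonzero remainder).
No irreducible factor of degree ≤ 4 exists, so P is irreducible over GF(2).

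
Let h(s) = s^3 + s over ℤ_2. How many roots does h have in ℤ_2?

Evaluate at each of the 2 elements of ℤ_2:
h(0) = 0 → root; h(1) = 0 → root.
Roots: {0, 1}.

2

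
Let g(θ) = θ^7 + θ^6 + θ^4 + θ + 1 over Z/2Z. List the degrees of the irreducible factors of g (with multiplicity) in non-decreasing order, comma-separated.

7

Roots in Z/2Z: g(0) = 1; g(1) = 1.
Complete factorization: g(θ) = (θ^7 + θ^6 + θ^4 + θ + 1).
Factor degrees with multiplicity: 7 = 7.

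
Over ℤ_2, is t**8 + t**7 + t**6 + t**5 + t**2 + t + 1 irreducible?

Yes

Write P(t) = t**8 + t**7 + t**6 + t**5 + t**2 + t + 1.
Check for roots in ℤ_2: P(0) = 1; P(1) = 1.
No roots, so no linear factors.
Monic irreducibles of degree 2 over GF(2): t**2 + t + 1.
None of them divide P (all give nonzero remainder).
Monic irreducibles of degree 3 over GF(2): t**3 + t + 1, t**3 + t**2 + 1.
None of them divide P (all give nonzero remainder).
Monic irreducibles of degree 4 over GF(2): t**4 + t + 1, t**4 + t**3 + 1, t**4 + t**3 + t**2 + t + 1.
None of them divide P (all give nonzero remainder).
No irreducible factor of degree ≤ 4 exists, so P is irreducible over GF(2).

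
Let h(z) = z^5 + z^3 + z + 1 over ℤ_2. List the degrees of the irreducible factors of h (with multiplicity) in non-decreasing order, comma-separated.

Roots in ℤ_2: h(0) = 1; h(1) = 0 → root.
Linear factors from roots: (z + 1).
Complete factorization: h(z) = (z + 1)·(z^4 + z^3 + 1).
Factor degrees with multiplicity: 1 + 4 = 5.

1, 4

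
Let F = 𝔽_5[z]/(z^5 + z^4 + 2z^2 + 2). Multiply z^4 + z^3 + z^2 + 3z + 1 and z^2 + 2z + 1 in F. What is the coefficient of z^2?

4

Multiply in 𝔽_5[z]: (z^4 + z^3 + z^2 + 3z + 1)·(z^2 + 2z + 1) = z^6 + 3z^5 + 4z^4 + z^3 + 3z^2 + 1.
Reduce using z^5 ≡ 4z^4 + 3z^2 + 3 (mod z^5 + z^4 + 2z^2 + 2).
Reduced: 2z^4 + 4z^3 + 4z^2 + 3z + 2.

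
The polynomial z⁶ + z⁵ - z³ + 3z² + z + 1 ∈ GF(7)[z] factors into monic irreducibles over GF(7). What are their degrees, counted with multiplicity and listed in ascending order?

Write g(z) = z⁶ + z⁵ - z³ + 3z² + z + 1.
Complete factorization: g(z) = (z² + z - 1)·(z² + 2z + 3)·(z² - 2z + 2).
Factor degrees with multiplicity: 2 + 2 + 2 = 6.

2, 2, 2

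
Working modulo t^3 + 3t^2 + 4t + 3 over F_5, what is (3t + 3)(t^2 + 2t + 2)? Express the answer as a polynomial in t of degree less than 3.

2

Multiply in F_5[t]: (3t + 3)·(t^2 + 2t + 2) = 3t^3 + 4t^2 + 2t + 1.
Reduce using t^3 ≡ 2t^2 + t + 2 (mod t^3 + 3t^2 + 4t + 3).
Reduced: 2.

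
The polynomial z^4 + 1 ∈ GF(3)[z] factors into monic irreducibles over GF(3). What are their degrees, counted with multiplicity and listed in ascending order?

2, 2

Write h(z) = z^4 + 1.
Roots in GF(3): h(0) = 1; h(1) = 2; h(2) = 2.
Complete factorization: h(z) = (z^2 + z + 2)·(z^2 + 2z + 2).
Factor degrees with multiplicity: 2 + 2 = 4.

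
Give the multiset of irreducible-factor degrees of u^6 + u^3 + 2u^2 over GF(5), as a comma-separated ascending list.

Write f(u) = u^6 + u^3 + 2u^2.
Roots in GF(5): f(0) = 0 → root; f(1) = 4; f(2) = 0 → root; f(3) = 4; f(4) = 2.
Linear factors from roots: (u), (u + 3).
Complete factorization: f(u) = (u + 3)·(u)^2·(u^3 + 2u^2 + 4u + 4).
Factor degrees with multiplicity: 1 + 1 + 1 + 3 = 6.

1, 1, 1, 3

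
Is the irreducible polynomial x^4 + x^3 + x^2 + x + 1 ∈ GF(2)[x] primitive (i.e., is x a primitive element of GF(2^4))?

No

Write f(x) = x^4 + x^3 + x^2 + x + 1.
|GF(2^4)^×| = 2^4 − 1 = 15. Prime factorization: 15 = 3·5.
f is primitive ⇔ x has order 15 in GF(2)[x]/(f), i.e. x^(15/q) ≠ 1 for each prime q | 15.
x^(5) mod f = 1
x^(3) mod f = x^3.
Since x^(5) = 1, the order of x divides 5 < 15; not primitive.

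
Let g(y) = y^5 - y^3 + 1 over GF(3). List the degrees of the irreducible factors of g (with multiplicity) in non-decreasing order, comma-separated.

Roots in GF(3): g(0) = 1; g(1) = 1; g(2) = 1.
Complete factorization: g(y) = (y^2 - y - 1)·(y^3 + y^2 + y - 1).
Factor degrees with multiplicity: 2 + 3 = 5.

2, 3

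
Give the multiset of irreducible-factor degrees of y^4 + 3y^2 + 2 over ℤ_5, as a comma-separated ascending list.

Write f(y) = y^4 + 3y^2 + 2.
Roots in ℤ_5: f(0) = 2; f(1) = 1; f(2) = 0 → root; f(3) = 0 → root; f(4) = 1.
Linear factors from roots: (y + 3), (y + 2).
Complete factorization: f(y) = (y + 2)·(y + 3)·(y^2 + 2).
Factor degrees with multiplicity: 1 + 1 + 2 = 4.

1, 1, 2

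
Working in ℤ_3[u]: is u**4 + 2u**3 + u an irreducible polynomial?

No

Write g(u) = u**4 + 2u**3 + u.
Check for roots in ℤ_3: g(0) = 0 → root; g(1) = 1; g(2) = 1.
g(0) = 0, so (u) divides g(u); g is reducible.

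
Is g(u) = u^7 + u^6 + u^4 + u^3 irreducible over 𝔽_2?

No

Check for roots in 𝔽_2: g(0) = 0 → root; g(1) = 0 → root.
g(0) = 0, so (u) divides g(u); g is reducible.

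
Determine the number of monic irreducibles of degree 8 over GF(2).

30

The number of monic irreducibles of degree 8 over GF(2) is (1/8)·Σ_{d∣8} μ(8/d) 2^d.
Divisors of 8: 1, 2, 4, 8; μ(8/d) for each: 0, 0, -1, 1.
Σ = − 2^4 + 2^8 = 240.
N = 240/8 = 30.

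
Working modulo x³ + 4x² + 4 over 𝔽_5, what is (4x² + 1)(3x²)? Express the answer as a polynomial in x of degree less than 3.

2x + 2

Multiply in 𝔽_5[x]: (4x² + 1)·(3x²) = 2x⁴ + 3x².
Reduce using x³ ≡ x² + 1 (mod x³ + 4x² + 4).
Reduced: 2x + 2.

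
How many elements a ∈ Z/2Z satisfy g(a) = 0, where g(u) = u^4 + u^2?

2

Evaluate at each of the 2 elements of Z/2Z:
g(0) = 0 → root; g(1) = 0 → root.
Roots: {0, 1}.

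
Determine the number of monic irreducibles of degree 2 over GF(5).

x^(5^2) − x is the product of all monic irreducibles of degree dividing 2; Möbius inversion gives N = (1/2) Σ μ(2/d)·5^d.
Divisors of 2: 1, 2; μ(2/d) for each: -1, 1.
Σ = − 5^1 + 5^2 = 20.
N = 20/2 = 10.

10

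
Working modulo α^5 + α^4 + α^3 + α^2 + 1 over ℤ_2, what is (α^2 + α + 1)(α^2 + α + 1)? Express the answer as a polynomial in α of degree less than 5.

Multiply in ℤ_2[α]: (α^2 + α + 1)·(α^2 + α + 1) = α^4 + α^2 + 1.
Reduced: α^4 + α^2 + 1.

α^4 + α^2 + 1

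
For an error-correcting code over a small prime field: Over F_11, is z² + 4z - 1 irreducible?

Write g(z) = z² + 4z - 1.
Check each element of F_11 for a root: g(0)=10, g(1)=4, g(2)=0, g(3)=9, g(4)=9, g(5)=0, g(6)=4, g(7)=10, g(8)=7, g(9)=6, g(10)=7.
g(2) = 0, so (z − 2) divides g(z); g is reducible.

No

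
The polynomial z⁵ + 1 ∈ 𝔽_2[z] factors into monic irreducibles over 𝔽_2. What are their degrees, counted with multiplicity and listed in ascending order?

Write g(z) = z⁵ + 1.
Roots in 𝔽_2: g(0) = 1; g(1) = 0 → root.
Linear factors from roots: (z + 1).
Complete factorization: g(z) = (z + 1)·(z⁴ + z³ + z² + z + 1).
Factor degrees with multiplicity: 1 + 4 = 5.

1, 4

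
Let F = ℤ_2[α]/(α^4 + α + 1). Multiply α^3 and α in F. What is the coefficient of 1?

1

Multiply in ℤ_2[α]: (α^3)·(α) = α^4.
Reduce using α^4 ≡ α + 1 (mod α^4 + α + 1).
Reduced: α + 1.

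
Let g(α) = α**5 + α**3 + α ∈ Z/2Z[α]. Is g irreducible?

No

Check for roots in Z/2Z: g(0) = 0 → root; g(1) = 1.
g(0) = 0, so (α) divides g(α); g is reducible.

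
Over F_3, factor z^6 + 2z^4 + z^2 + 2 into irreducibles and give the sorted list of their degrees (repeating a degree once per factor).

Write f(z) = z^6 + 2z^4 + z^2 + 2.
Roots in F_3: f(0) = 2; f(1) = 0 → root; f(2) = 0 → root.
Linear factors from roots: (z + 2), (z + 1).
Complete factorization: f(z) = (z + 1)·(z + 2)·(z^2 + z + 2)·(z^2 + 2z + 2).
Factor degrees with multiplicity: 1 + 1 + 2 + 2 = 6.

1, 1, 2, 2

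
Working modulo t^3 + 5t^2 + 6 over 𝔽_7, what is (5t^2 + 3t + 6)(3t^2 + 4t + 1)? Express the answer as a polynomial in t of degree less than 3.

6t^2 + 2

Multiply in 𝔽_7[t]: (5t^2 + 3t + 6)·(3t^2 + 4t + 1) = t^4 + t^3 + 6t + 6.
Reduce using t^3 ≡ 2t^2 + 1 (mod t^3 + 5t^2 + 6).
Reduced: 6t^2 + 2.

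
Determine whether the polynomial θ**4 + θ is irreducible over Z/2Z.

No

Write h(θ) = θ**4 + θ.
Check for roots in Z/2Z: h(0) = 0 → root; h(1) = 0 → root.
h(0) = 0, so (θ) divides h(θ); h is reducible.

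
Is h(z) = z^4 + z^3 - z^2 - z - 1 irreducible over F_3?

Yes

Check for roots in F_3: h(0) = 2; h(1) = 2; h(2) = 2.
No roots, so no linear factors.
Monic irreducibles of degree 2 over GF(3): z^2 + 1, z^2 + z - 1, z^2 - z - 1.
None of them divide h (all give nonzero remainder).
No irreducible factor of degree ≤ 2 exists, so h is irreducible over GF(3).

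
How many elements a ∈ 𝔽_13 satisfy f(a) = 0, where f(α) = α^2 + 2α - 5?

0

Evaluate at each of the 13 elements of 𝔽_13:
f(0) = 8; f(1) = 11; f(2) = 3; f(3) = 10; f(4) = 6; f(5) = 4; f(6) = 4; f(7) = 6; f(8) = 10; f(9) = 3; f(10) = 11; f(11) = 8; f(12) = 7.
No element is a root.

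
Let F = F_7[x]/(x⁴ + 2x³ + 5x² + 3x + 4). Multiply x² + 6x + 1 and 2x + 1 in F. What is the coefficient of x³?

2

Multiply in F_7[x]: (x² + 6x + 1)·(2x + 1) = 2x³ + 6x² + x + 1.
Reduced: 2x³ + 6x² + x + 1.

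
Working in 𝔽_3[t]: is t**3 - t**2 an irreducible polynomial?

Write m(t) = t**3 - t**2.
Check for roots in 𝔽_3: m(0) = 0 → root; m(1) = 0 → root; m(2) = 1.
m(0) = 0, so (t) divides m(t); m is reducible.

No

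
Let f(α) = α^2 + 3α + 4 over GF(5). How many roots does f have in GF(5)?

0

Evaluate at each of the 5 elements of GF(5):
f(0) = 4; f(1) = 3; f(2) = 4; f(3) = 2; f(4) = 2.
No element is a root.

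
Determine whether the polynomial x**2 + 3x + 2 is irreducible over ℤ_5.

No

Write g(x) = x**2 + 3x + 2.
Check for roots in ℤ_5: g(0) = 2; g(1) = 1; g(2) = 2; g(3) = 0 → root; g(4) = 0 → root.
g(3) = 0, so (x − 3) divides g(x); g is reducible.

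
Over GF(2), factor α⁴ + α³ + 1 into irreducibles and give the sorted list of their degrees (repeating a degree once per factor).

Write h(α) = α⁴ + α³ + 1.
Roots in GF(2): h(0) = 1; h(1) = 1.
Complete factorization: h(α) = (α⁴ + α³ + 1).
Factor degrees with multiplicity: 4 = 4.

4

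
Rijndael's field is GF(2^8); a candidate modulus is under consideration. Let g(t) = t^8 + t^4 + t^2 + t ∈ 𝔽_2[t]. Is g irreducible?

Check for roots in 𝔽_2: g(0) = 0 → root; g(1) = 0 → root.
g(0) = 0, so (t) divides g(t); g is reducible.

No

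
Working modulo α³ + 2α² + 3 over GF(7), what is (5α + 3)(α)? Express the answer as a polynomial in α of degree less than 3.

Multiply in GF(7)[α]: (5α + 3)·(α) = 5α² + 3α.
Reduced: 5α² + 3α.

5α^2 + 3α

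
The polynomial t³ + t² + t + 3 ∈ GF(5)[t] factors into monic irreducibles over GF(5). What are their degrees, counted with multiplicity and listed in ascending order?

3

Write g(t) = t³ + t² + t + 3.
Roots in GF(5): g(0) = 3; g(1) = 1; g(2) = 2; g(3) = 2; g(4) = 2.
Complete factorization: g(t) = (t³ + t² + t + 3).
Factor degrees with multiplicity: 3 = 3.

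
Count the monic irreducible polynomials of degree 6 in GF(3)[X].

116

Gauss's count: N_{3}(6) = (1/6) Σ_{d|6} μ(6/d)·3^d.
Divisors of 6: 1, 2, 3, 6; μ(6/d) for each: 1, -1, -1, 1.
Σ = 3^1 − 3^2 − 3^3 + 3^6 = 696.
N = 696/6 = 116.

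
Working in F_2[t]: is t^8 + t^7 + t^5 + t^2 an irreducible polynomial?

No

Write f(t) = t^8 + t^7 + t^5 + t^2.
Check for roots in F_2: f(0) = 0 → root; f(1) = 0 → root.
f(0) = 0, so (t) divides f(t); f is reducible.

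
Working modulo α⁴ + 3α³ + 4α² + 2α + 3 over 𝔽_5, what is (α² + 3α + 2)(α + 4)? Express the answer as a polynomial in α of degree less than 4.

α^3 + 2α^2 + 4α + 3

Multiply in 𝔽_5[α]: (α² + 3α + 2)·(α + 4) = α³ + 2α² + 4α + 3.
Reduced: α³ + 2α² + 4α + 3.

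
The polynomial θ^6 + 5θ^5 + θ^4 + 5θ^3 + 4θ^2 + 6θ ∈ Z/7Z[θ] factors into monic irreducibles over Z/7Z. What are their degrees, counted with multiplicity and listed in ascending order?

Write g(θ) = θ^6 + 5θ^5 + θ^4 + 5θ^3 + 4θ^2 + 6θ.
Linear factors from roots: (θ), (θ + 5).
Complete factorization: g(θ) = (θ)·(θ + 5)·(θ^2 + 3θ + 5)·(θ^2 + 4θ + 5).
Factor degrees with multiplicity: 1 + 1 + 2 + 2 = 6.

1, 1, 2, 2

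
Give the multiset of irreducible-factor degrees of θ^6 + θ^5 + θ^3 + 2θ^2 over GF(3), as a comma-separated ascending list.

1, 1, 2, 2

Write f(θ) = θ^6 + θ^5 + θ^3 + 2θ^2.
Roots in GF(3): f(0) = 0 → root; f(1) = 2; f(2) = 1.
Linear factors from roots: (θ).
Complete factorization: f(θ) = (θ)^2·(θ^2 + 1)·(θ^2 + θ + 2).
Factor degrees with multiplicity: 1 + 1 + 2 + 2 = 6.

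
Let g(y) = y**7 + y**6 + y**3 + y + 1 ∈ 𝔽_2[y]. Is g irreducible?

Check for roots in 𝔽_2: g(0) = 1; g(1) = 1.
No roots, so no linear factors.
Monic irreducibles of degree 2 over GF(2): y**2 + y + 1.
None of them divide g (all give nonzero remainder).
Monic irreducibles of degree 3 over GF(2): y**3 + y + 1, y**3 + y**2 + 1.
None of them divide g (all give nonzero remainder).
No irreducible factor of degree ≤ 3 exists, so g is irreducible over GF(2).

Yes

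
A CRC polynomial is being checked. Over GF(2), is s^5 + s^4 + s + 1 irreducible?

No

Write h(s) = s^5 + s^4 + s + 1.
Check for roots in GF(2): h(0) = 1; h(1) = 0 → root.
h(1) = 0, so (s − 1) divides h(s); h is reducible.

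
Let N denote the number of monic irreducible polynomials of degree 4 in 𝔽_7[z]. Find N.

x^(7^4) − x is the product of all monic irreducibles of degree dividing 4; Möbius inversion gives N = (1/4) Σ μ(4/d)·7^d.
Divisors of 4: 1, 2, 4; μ(4/d) for each: 0, -1, 1.
Σ = − 7^2 + 7^4 = 2352.
N = 2352/4 = 588.

588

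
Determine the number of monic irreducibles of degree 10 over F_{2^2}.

The number of monic irreducibles of degree 10 over GF(4) is (1/10)·Σ_{d∣10} μ(10/d) 4^d.
Divisors of 10: 1, 2, 5, 10; μ(10/d) for each: 1, -1, -1, 1.
Σ = 4^1 − 4^2 − 4^5 + 4^10 = 1047540.
N = 1047540/10 = 104754.

104754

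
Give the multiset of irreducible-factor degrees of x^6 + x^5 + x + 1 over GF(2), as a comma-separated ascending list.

1, 1, 4

Write f(x) = x^6 + x^5 + x + 1.
Roots in GF(2): f(0) = 1; f(1) = 0 → root.
Linear factors from roots: (x + 1).
Complete factorization: f(x) = (x + 1)^2·(x^4 + x^3 + x^2 + x + 1).
Factor degrees with multiplicity: 1 + 1 + 4 = 6.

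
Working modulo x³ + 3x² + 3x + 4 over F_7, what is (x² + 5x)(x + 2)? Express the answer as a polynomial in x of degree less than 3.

4x^2 + 3

Multiply in F_7[x]: (x² + 5x)·(x + 2) = x³ + 3x.
Reduce using x³ ≡ 4x² + 4x + 3 (mod x³ + 3x² + 3x + 4).
Reduced: 4x² + 3.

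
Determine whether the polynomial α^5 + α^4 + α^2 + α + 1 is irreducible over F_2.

Yes

Write h(α) = α^5 + α^4 + α^2 + α + 1.
Check for roots in F_2: h(0) = 1; h(1) = 1.
No roots, so no linear factors.
Monic irreducibles of degree 2 over GF(2): α^2 + α + 1.
None of them divide h (all give nonzero remainder).
No irreducible factor of degree ≤ 2 exists, so h is irreducible over GF(2).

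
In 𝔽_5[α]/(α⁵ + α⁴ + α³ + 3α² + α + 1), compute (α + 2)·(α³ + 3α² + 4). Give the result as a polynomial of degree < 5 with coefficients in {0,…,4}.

Multiply in 𝔽_5[α]: (α + 2)·(α³ + 3α² + 4) = α⁴ + α² + 4α + 3.
Reduced: α⁴ + α² + 4α + 3.

α^4 + α^2 + 4α + 3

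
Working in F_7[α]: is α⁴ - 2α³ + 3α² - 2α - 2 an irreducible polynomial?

Write f(α) = α⁴ - 2α³ + 3α² - 2α - 2.
Check for roots in F_7: f(0) = 5; f(1) = 5; f(2) = 6; f(3) = 4; f(4) = 5; f(5) = 4; f(6) = 6.
No roots, so no linear factors.
Degree-2 irreducible divisors: test the 21 monic irreducibles of degree 2 over GF(7).
None of them divide f (all give nonzero remainder).
No irreducible factor of degree ≤ 2 exists, so f is irreducible over GF(7).

Yes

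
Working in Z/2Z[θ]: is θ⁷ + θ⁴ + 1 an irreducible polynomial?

Write f(θ) = θ⁷ + θ⁴ + 1.
Check for roots in Z/2Z: f(0) = 1; f(1) = 1.
No roots, so no linear factors.
Monic irreducibles of degree 2 over GF(2): θ² + θ + 1.
None of them divide f (all give nonzero remainder).
Monic irreducibles of degree 3 over GF(2): θ³ + θ + 1, θ³ + θ² + 1.
None of them divide f (all give nonzero remainder).
No irreducible factor of degree ≤ 3 exists, so f is irreducible over GF(2).

Yes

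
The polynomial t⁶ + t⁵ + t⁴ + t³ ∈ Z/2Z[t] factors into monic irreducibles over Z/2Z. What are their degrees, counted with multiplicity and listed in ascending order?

Write f(t) = t⁶ + t⁵ + t⁴ + t³.
Roots in Z/2Z: f(0) = 0 → root; f(1) = 0 → root.
Linear factors from roots: (t), (t + 1).
Complete factorization: f(t) = (t)^3·(t + 1)^3.
Factor degrees with multiplicity: 1 + 1 + 1 + 1 + 1 + 1 = 6.

1, 1, 1, 1, 1, 1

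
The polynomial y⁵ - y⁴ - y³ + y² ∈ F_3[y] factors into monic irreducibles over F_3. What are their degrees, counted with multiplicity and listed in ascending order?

Write h(y) = y⁵ - y⁴ - y³ + y².
Roots in F_3: h(0) = 0 → root; h(1) = 0 → root; h(2) = 0 → root.
Linear factors from roots: (y), (y - 1), (y + 1).
Complete factorization: h(y) = (y + 1)·(y)^2·(y - 1)^2.
Factor degrees with multiplicity: 1 + 1 + 1 + 1 + 1 = 5.

1, 1, 1, 1, 1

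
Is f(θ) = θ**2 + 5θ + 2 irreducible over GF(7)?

Check for roots in GF(7): f(0) = 2; f(1) = 1; f(2) = 2; f(3) = 5; f(4) = 3; f(5) = 3; f(6) = 5.
No roots. A degree-2 polynomial over a field with no linear factor is irreducible.

Yes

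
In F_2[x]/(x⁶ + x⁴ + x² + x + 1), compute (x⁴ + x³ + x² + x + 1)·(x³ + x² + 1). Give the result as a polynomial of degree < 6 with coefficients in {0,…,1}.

x^5 + x^4 + x^2 + 1

Multiply in F_2[x]: (x⁴ + x³ + x² + x + 1)·(x³ + x² + 1) = x⁷ + x⁴ + x³ + x + 1.
Reduce using x⁶ ≡ x⁴ + x² + x + 1 (mod x⁶ + x⁴ + x² + x + 1).
Reduced: x⁵ + x⁴ + x² + 1.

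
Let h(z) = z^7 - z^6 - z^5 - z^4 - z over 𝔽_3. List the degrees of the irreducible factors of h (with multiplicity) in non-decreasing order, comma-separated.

1, 1, 1, 2, 2

Roots in 𝔽_3: h(0) = 0 → root; h(1) = 0 → root; h(2) = 2.
Linear factors from roots: (z), (z - 1).
Complete factorization: h(z) = (z)·(z - 1)^2·(z^2 + 1)·(z^2 + z - 1).
Factor degrees with multiplicity: 1 + 1 + 1 + 2 + 2 = 7.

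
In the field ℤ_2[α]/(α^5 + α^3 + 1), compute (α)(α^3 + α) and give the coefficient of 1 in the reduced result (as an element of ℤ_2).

0

Multiply in ℤ_2[α]: (α)·(α^3 + α) = α^4 + α^2.
Reduced: α^4 + α^2.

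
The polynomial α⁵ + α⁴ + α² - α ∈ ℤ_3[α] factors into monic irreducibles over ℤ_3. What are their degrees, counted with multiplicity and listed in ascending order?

1, 2, 2

Write g(α) = α⁵ + α⁴ + α² - α.
Roots in ℤ_3: g(0) = 0 → root; g(1) = 2; g(2) = 2.
Linear factors from roots: (α).
Complete factorization: g(α) = (α)·(α² + 1)·(α² + α - 1).
Factor degrees with multiplicity: 1 + 2 + 2 = 5.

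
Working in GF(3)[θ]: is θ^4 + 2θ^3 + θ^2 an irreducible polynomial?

No

Write h(θ) = θ^4 + 2θ^3 + θ^2.
Check for roots in GF(3): h(0) = 0 → root; h(1) = 1; h(2) = 0 → root.
h(0) = 0, so (θ) divides h(θ); h is reducible.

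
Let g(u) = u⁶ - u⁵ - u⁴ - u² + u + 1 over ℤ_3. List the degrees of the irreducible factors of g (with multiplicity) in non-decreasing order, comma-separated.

1, 1, 2, 2

Roots in ℤ_3: g(0) = 1; g(1) = 0 → root; g(2) = 0 → root.
Linear factors from roots: (u - 1), (u + 1).
Complete factorization: g(u) = (u + 1)·(u - 1)·(u² + 1)·(u² - u - 1).
Factor degrees with multiplicity: 1 + 1 + 2 + 2 = 6.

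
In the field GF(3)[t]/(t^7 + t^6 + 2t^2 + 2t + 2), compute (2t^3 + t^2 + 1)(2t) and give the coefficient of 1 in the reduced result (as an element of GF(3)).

Multiply in GF(3)[t]: (2t^3 + t^2 + 1)·(2t) = t^4 + 2t^3 + 2t.
Reduced: t^4 + 2t^3 + 2t.

0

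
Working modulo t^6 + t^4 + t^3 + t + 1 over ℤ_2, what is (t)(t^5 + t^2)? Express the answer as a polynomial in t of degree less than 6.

t^4 + t + 1

Multiply in ℤ_2[t]: (t)·(t^5 + t^2) = t^6 + t^3.
Reduce using t^6 ≡ t^4 + t^3 + t + 1 (mod t^6 + t^4 + t^3 + t + 1).
Reduced: t^4 + t + 1.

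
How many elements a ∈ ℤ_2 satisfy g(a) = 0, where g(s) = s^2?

Evaluate at each of the 2 elements of ℤ_2:
g(0) = 0 → root; g(1) = 1.
Roots: {0}.

1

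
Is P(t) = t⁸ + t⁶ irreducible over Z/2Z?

No

Check for roots in Z/2Z: P(0) = 0 → root; P(1) = 0 → root.
P(0) = 0, so (t) divides P(t); P is reducible.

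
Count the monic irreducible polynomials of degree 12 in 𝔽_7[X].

By the necklace-counting formula, N_7(12) = (1/12) Σ_{d|12} μ(12/d)·7^d.
Divisors of 12: 1, 2, 3, 4, 6, 12; μ(12/d) for each: 0, 1, 0, -1, -1, 1.
Σ = 7^2 − 7^4 − 7^6 + 7^12 = 13841167200.
N = 13841167200/12 = 1153430600.

1153430600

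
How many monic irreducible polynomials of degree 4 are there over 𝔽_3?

18

Gauss's count: N_{3}(4) = (1/4) Σ_{d|4} μ(4/d)·3^d.
Divisors of 4: 1, 2, 4; μ(4/d) for each: 0, -1, 1.
Σ = − 3^2 + 3^4 = 72.
N = 72/4 = 18.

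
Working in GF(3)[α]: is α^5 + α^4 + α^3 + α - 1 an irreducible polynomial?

No

Write P(α) = α^5 + α^4 + α^3 + α - 1.
Check for roots in GF(3): P(0) = 2; P(1) = 0 → root; P(2) = 0 → root.
P(1) = 0, so (α − 1) divides P(α); P is reducible.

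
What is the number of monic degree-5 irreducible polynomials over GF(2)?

6

By the necklace-counting formula, N_2(5) = (1/5) Σ_{d|5} μ(5/d)·2^d.
Divisors of 5: 1, 5; μ(5/d) for each: -1, 1.
Σ = − 2^1 + 2^5 = 30.
N = 30/5 = 6.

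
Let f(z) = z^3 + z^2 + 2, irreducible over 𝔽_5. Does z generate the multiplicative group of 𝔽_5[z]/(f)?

Yes

|GF(5^3)^×| = 5^3 − 1 = 124. Prime factorization: 124 = 2^2·31.
f is primitive ⇔ z has order 124 in GF(5)[z]/(f), i.e. z^(124/q) ≠ 1 for each prime q | 124.
z^(62) mod f = 4.
z^(4) mod f = z^2 + 3z + 2.
None equal 1, so z has full order 124; f is primitive.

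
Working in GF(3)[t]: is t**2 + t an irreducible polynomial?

No

Write h(t) = t**2 + t.
Check for roots in GF(3): h(0) = 0 → root; h(1) = 2; h(2) = 0 → root.
h(0) = 0, so (t) divides h(t); h is reducible.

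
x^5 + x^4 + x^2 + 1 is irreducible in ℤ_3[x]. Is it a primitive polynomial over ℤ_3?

Yes

Write f(x) = x^5 + x^4 + x^2 + 1.
|GF(3^5)^×| = 3^5 − 1 = 242. Prime factorization: 242 = 2·11^2.
f is primitive ⇔ x has order 242 in GF(3)[x]/(f), i.e. x^(242/q) ≠ 1 for each prime q | 242.
x^(121) mod f = 2.
x^(22) mod f = x^4 + 2x^3 + 2x^2.
None equal 1, so x has full order 242; f is primitive.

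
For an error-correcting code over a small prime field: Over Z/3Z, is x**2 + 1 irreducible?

Yes

Write m(x) = x**2 + 1.
Check for roots in Z/3Z: m(0) = 1; m(1) = 2; m(2) = 2.
No roots. A degree-2 polynomial over a field with no linear factor is irreducible.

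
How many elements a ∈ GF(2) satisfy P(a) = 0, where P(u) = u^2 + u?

Evaluate at each of the 2 elements of GF(2):
P(0) = 0 → root; P(1) = 0 → root.
Roots: {0, 1}.

2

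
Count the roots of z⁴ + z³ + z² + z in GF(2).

2

Write h(z) = z⁴ + z³ + z² + z.
Evaluate at each of the 2 elements of GF(2):
h(0) = 0 → root; h(1) = 0 → root.
Roots: {0, 1}.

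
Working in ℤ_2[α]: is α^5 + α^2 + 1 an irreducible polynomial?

Yes

Write f(α) = α^5 + α^2 + 1.
Check for roots in ℤ_2: f(0) = 1; f(1) = 1.
No roots, so no linear factors.
Monic irreducibles of degree 2 over GF(2): α^2 + α + 1.
None of them divide f (all give nonzero remainder).
No irreducible factor of degree ≤ 2 exists, so f is irreducible over GF(2).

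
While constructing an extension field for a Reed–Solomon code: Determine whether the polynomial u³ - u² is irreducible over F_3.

No

Write f(u) = u³ - u².
Check for roots in F_3: f(0) = 0 → root; f(1) = 0 → root; f(2) = 1.
f(0) = 0, so (u) divides f(u); f is reducible.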